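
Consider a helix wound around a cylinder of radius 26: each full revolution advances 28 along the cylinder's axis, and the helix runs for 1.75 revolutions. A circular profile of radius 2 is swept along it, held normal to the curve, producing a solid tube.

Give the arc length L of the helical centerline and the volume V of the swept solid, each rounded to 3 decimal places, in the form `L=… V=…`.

L=290.054 V=3644.923

2πR = 2π·26 = 163.362818
per-turn = √(163.362818² + 28²) = √(26687.4103 + 784) = √27471.4103 = 165.745016
L = 1.75 × 165.745016 = 290.053778
V = π·2² × L = 12.566371 × 290.053778 = 3644.923271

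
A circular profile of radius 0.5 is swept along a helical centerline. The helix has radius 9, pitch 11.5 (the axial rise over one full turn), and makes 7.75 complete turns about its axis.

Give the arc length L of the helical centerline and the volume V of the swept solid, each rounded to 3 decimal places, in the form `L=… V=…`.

2πR = 2π·9 = 56.548668
per-turn = √(56.548668² + 11.5²) = √(3197.7518 + 132.25) = √3330.0018 = 57.706168
L = 7.75 × 57.706168 = 447.222802
V = π·0.5² × L = 0.785398 × 447.222802 = 351.247967

L=447.223 V=351.248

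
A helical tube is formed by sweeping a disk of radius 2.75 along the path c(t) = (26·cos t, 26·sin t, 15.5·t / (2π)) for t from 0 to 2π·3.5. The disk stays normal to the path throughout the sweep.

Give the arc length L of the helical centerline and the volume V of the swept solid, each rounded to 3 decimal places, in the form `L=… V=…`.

2πR = 2π·26 = 163.362818
per-turn = √(163.362818² + 15.5²) = √(26687.4103 + 240.25) = √26927.6603 = 164.096497
L = 3.5 × 164.096497 = 574.337739
V = π·2.75² × L = 23.758294 × 574.337739 = 13645.285118

L=574.338 V=13645.285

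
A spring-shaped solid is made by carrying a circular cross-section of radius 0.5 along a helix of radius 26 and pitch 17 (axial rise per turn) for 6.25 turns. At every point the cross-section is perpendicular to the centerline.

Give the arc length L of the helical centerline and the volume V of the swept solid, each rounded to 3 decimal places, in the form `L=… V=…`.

L=1026.531 V=806.236

2πR = 2π·26 = 163.362818
per-turn = √(163.362818² + 17²) = √(26687.4103 + 289) = √26976.4103 = 164.244970
L = 6.25 × 164.244970 = 1026.531065
V = π·0.5² × L = 0.785398 × 1026.531065 = 806.235613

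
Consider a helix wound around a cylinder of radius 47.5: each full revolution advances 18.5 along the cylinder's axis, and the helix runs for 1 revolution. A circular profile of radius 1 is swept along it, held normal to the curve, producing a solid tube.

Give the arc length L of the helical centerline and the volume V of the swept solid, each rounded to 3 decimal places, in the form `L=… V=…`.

2πR = 2π·47.5 = 298.451302
per-turn = √(298.451302² + 18.5²) = √(89073.1797 + 342.25) = √89415.4297 = 299.024129
L = 1 × 299.024129 = 299.024129
V = π·1² × L = 3.141593 × 299.024129 = 939.412007

L=299.024 V=939.412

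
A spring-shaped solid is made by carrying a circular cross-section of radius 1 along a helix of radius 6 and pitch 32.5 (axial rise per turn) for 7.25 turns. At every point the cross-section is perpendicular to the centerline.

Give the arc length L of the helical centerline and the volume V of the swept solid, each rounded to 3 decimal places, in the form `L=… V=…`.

2πR = 2π·6 = 37.699112
per-turn = √(37.699112² + 32.5²) = √(1421.2230 + 1056.25) = √2477.4730 = 49.774221
L = 7.25 × 49.774221 = 360.863099
V = π·1² × L = 3.141593 × 360.863099 = 1133.684861

L=360.863 V=1133.685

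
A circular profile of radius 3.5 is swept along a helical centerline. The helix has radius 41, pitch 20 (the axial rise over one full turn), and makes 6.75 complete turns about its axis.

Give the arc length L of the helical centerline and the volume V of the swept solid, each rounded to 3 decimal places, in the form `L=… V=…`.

L=1744.104 V=67120.993

2πR = 2π·41 = 257.610598
per-turn = √(257.610598² + 20²) = √(66363.2200 + 400) = √66763.2200 = 258.385797
L = 6.75 × 258.385797 = 1744.104128
V = π·3.5² × L = 38.484510 × 1744.104128 = 67120.992784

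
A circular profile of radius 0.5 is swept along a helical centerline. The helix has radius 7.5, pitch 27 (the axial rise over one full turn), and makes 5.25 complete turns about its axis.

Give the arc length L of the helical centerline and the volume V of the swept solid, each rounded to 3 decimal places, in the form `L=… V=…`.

2πR = 2π·7.5 = 47.123890
per-turn = √(47.123890² + 27²) = √(2220.6610 + 729) = √2949.6610 = 54.310782
L = 5.25 × 54.310782 = 285.131603
V = π·0.5² × L = 0.785398 × 285.131603 = 223.941837

L=285.132 V=223.942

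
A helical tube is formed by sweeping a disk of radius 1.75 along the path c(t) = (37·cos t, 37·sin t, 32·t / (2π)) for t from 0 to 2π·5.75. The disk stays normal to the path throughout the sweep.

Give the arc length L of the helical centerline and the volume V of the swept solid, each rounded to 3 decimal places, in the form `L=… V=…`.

L=1349.352 V=12982.286

2πR = 2π·37 = 232.477856
per-turn = √(232.477856² + 32²) = √(54045.9537 + 1024) = √55069.9537 = 234.669882
L = 5.75 × 234.669882 = 1349.351824
V = π·1.75² × L = 9.621128 × 1349.351824 = 12982.285941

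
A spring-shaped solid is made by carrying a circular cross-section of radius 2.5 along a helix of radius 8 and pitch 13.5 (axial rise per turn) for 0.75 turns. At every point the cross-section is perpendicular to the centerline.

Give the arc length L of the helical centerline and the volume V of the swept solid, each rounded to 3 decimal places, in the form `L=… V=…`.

2πR = 2π·8 = 50.265482
per-turn = √(50.265482² + 13.5²) = √(2526.6187 + 182.25) = √2708.8687 = 52.046794
L = 0.75 × 52.046794 = 39.035095
V = π·2.5² × L = 19.634954 × 39.035095 = 766.452302

L=39.035 V=766.452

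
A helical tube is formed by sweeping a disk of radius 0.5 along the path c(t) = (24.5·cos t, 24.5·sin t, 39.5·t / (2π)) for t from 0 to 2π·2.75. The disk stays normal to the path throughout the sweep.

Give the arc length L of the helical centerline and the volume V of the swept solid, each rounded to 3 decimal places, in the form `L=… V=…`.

2πR = 2π·24.5 = 153.938040
per-turn = √(153.938040² + 39.5²) = √(23696.9202 + 1560.25) = √25257.1702 = 158.925046
L = 2.75 × 158.925046 = 437.043876
V = π·0.5² × L = 0.785398 × 437.043876 = 343.253457

L=437.044 V=343.253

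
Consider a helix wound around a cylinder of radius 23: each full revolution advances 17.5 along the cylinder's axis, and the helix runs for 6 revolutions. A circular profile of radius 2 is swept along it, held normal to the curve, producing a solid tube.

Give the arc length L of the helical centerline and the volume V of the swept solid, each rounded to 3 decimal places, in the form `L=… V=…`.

L=873.414 V=10975.644

2πR = 2π·23 = 144.513262
per-turn = √(144.513262² + 17.5²) = √(20884.0829 + 306.25) = √21190.3329 = 145.568997
L = 6 × 145.568997 = 873.413983
V = π·2² × L = 12.566371 × 873.413983 = 10975.643804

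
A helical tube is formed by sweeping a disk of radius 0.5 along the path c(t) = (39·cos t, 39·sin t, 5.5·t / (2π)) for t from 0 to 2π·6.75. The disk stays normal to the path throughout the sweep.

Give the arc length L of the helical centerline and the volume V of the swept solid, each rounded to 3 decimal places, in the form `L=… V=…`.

L=1654.465 V=1299.414

2πR = 2π·39 = 245.044227
per-turn = √(245.044227² + 5.5²) = √(60046.6732 + 30.25) = √60076.9232 = 245.105943
L = 6.75 × 245.105943 = 1654.465114
V = π·0.5² × L = 0.785398 × 1654.465114 = 1299.413862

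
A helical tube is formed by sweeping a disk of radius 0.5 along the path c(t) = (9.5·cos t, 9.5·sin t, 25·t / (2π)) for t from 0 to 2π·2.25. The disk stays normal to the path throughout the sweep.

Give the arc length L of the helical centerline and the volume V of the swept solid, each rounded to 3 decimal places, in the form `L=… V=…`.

2πR = 2π·9.5 = 59.690260
per-turn = √(59.690260² + 25²) = √(3562.9272 + 625) = √4187.9272 = 64.714196
L = 2.25 × 64.714196 = 145.606941
V = π·0.5² × L = 0.785398 × 145.606941 = 114.359424

L=145.607 V=114.359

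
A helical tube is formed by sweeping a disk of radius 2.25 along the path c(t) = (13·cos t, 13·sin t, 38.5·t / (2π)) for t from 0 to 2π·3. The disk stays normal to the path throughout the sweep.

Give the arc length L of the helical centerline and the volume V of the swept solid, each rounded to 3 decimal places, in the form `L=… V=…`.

L=270.900 V=4308.482

2πR = 2π·13 = 81.681409
per-turn = √(81.681409² + 38.5²) = √(6671.8526 + 1482.25) = √8154.1026 = 90.300070
L = 3 × 90.300070 = 270.900209
V = π·2.25² × L = 15.904313 × 270.900209 = 4308.481662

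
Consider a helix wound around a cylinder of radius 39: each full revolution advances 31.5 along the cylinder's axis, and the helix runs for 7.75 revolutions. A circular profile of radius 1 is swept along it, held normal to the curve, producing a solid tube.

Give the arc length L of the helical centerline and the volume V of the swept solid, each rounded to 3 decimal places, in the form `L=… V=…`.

L=1914.719 V=6015.268

2πR = 2π·39 = 245.044227
per-turn = √(245.044227² + 31.5²) = √(60046.6732 + 992.25) = √61038.9232 = 247.060566
L = 7.75 × 247.060566 = 1914.719385
V = π·1² × L = 3.141593 × 1914.719385 = 6015.268354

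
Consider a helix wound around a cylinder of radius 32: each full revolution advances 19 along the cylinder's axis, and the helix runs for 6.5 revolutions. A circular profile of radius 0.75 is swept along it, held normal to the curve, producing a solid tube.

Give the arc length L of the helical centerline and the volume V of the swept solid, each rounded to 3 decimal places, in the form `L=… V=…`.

L=1312.725 V=2319.776

2πR = 2π·32 = 201.061930
per-turn = √(201.061930² + 19²) = √(40425.8996 + 361) = √40786.8996 = 201.957668
L = 6.5 × 201.957668 = 1312.724841
V = π·0.75² × L = 1.767146 × 1312.724841 = 2319.776279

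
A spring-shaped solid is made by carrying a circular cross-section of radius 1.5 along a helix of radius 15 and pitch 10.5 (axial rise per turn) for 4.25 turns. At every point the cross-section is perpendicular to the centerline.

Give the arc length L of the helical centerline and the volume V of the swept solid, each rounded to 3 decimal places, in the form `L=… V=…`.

2πR = 2π·15 = 94.247780
per-turn = √(94.247780² + 10.5²) = √(8882.6440 + 110.25) = √8992.8940 = 94.830870
L = 4.25 × 94.830870 = 403.031199
V = π·1.5² × L = 7.068583 × 403.031199 = 2848.859670

L=403.031 V=2848.860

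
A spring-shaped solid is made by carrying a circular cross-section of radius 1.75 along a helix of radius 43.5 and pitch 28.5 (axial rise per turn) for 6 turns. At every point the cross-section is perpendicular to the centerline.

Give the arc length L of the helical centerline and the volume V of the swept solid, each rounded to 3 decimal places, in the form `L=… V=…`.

L=1648.803 V=15863.341

2πR = 2π·43.5 = 273.318561
per-turn = √(273.318561² + 28.5²) = √(74703.0357 + 812.25) = √75515.2857 = 274.800447
L = 6 × 274.800447 = 1648.802682
V = π·1.75² × L = 9.621128 × 1648.802682 = 15863.340833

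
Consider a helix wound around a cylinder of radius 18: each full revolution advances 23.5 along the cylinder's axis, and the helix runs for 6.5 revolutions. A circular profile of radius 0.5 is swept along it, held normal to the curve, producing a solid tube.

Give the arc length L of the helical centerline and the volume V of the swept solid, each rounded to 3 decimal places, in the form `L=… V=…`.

2πR = 2π·18 = 113.097336
per-turn = √(113.097336² + 23.5²) = √(12791.0073 + 552.25) = √13343.2573 = 115.513018
L = 6.5 × 115.513018 = 750.834616
V = π·0.5² × L = 0.785398 × 750.834616 = 589.704129

L=750.835 V=589.704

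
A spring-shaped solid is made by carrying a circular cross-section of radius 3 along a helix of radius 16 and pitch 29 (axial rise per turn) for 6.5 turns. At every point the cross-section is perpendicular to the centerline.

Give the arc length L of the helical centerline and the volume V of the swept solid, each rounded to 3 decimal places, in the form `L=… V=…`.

L=680.096 V=19229.266

2πR = 2π·16 = 100.530965
per-turn = √(100.530965² + 29²) = √(10106.4749 + 841) = √10947.4749 = 104.630182
L = 6.5 × 104.630182 = 680.096181
V = π·3² × L = 28.274334 × 680.096181 = 19229.266481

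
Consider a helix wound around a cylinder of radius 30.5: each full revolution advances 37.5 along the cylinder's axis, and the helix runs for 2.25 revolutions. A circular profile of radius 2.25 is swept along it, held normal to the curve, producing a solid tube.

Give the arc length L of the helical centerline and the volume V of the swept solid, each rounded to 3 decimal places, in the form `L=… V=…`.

L=439.361 V=6987.741

2πR = 2π·30.5 = 191.637152
per-turn = √(191.637152² + 37.5²) = √(36724.7980 + 1406.25) = √38131.0480 = 195.271729
L = 2.25 × 195.271729 = 439.361389
V = π·2.25² × L = 15.904313 × 439.361389 = 6987.740971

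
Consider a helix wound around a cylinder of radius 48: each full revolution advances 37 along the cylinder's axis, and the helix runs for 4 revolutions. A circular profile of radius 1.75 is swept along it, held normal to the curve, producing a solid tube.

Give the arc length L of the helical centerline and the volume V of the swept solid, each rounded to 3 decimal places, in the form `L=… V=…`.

L=1215.416 V=11693.674

2πR = 2π·48 = 301.592895
per-turn = √(301.592895² + 37²) = √(90958.2742 + 1369) = √92327.2742 = 303.854034
L = 4 × 303.854034 = 1215.416137
V = π·1.75² × L = 9.621128 × 1215.416137 = 11693.673624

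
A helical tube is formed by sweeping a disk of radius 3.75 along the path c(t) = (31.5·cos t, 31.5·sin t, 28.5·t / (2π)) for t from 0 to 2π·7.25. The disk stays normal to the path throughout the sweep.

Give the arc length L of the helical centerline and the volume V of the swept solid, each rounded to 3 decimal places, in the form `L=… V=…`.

L=1449.723 V=64046.793

2πR = 2π·31.5 = 197.920337
per-turn = √(197.920337² + 28.5²) = √(39172.4599 + 812.25) = √39984.7099 = 199.961771
L = 7.25 × 199.961771 = 1449.722840
V = π·3.75² × L = 44.178647 × 1449.722840 = 64046.793143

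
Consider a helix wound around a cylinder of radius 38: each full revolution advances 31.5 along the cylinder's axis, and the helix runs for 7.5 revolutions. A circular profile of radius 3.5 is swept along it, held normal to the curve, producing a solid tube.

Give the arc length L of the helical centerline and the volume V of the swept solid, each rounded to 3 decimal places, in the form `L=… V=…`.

2πR = 2π·38 = 238.761042
per-turn = √(238.761042² + 31.5²) = √(57006.8350 + 992.25) = √57999.0850 = 240.829992
L = 7.5 × 240.829992 = 1806.224940
V = π·3.5² × L = 38.484510 × 1806.224940 = 69511.681762

L=1806.225 V=69511.682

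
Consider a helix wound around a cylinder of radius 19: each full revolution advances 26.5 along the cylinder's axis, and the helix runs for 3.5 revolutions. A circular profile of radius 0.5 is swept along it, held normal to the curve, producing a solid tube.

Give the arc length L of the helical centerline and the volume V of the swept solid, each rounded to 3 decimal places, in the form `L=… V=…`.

2πR = 2π·19 = 119.380521
per-turn = √(119.380521² + 26.5²) = √(14251.7088 + 702.25) = √14953.9588 = 122.286380
L = 3.5 × 122.286380 = 428.002330
V = π·0.5² × L = 0.785398 × 428.002330 = 336.152244

L=428.002 V=336.152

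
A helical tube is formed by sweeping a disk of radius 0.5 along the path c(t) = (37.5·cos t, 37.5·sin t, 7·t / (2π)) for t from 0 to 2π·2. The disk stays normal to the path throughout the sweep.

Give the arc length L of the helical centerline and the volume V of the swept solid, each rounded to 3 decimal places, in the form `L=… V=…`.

L=471.447 V=370.273

2πR = 2π·37.5 = 235.619449
per-turn = √(235.619449² + 7²) = √(55516.5248 + 49) = √55565.5248 = 235.723407
L = 2 × 235.723407 = 471.446815
V = π·0.5² × L = 0.785398 × 471.446815 = 370.273462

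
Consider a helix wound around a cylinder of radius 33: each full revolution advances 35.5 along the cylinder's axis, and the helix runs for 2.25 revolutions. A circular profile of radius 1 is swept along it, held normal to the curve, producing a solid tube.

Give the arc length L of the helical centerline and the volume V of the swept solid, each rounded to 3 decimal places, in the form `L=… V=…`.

L=473.315 V=1486.963

2πR = 2π·33 = 207.345115
per-turn = √(207.345115² + 35.5²) = √(42991.9968 + 1260.25) = √44252.2468 = 210.362180
L = 2.25 × 210.362180 = 473.314905
V = π·1² × L = 3.141593 × 473.314905 = 1486.962628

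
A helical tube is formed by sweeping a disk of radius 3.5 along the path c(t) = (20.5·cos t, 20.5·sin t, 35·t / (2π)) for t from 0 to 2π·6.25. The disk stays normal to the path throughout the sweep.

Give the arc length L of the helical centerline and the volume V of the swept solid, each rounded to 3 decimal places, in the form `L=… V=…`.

L=834.224 V=32104.707

2πR = 2π·20.5 = 128.805299
per-turn = √(128.805299² + 35²) = √(16590.8050 + 1225) = √17815.8050 = 133.475859
L = 6.25 × 133.475859 = 834.224120
V = π·3.5² × L = 38.484510 × 834.224120 = 32104.706502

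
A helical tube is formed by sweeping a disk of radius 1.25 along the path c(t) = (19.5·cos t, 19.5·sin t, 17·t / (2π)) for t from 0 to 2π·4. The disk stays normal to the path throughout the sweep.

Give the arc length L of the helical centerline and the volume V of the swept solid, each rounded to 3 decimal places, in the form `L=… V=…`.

2πR = 2π·19.5 = 122.522113
per-turn = √(122.522113² + 17²) = √(15011.6683 + 289) = √15300.6683 = 123.695870
L = 4 × 123.695870 = 494.783481
V = π·1.25² × L = 4.908739 × 494.783481 = 2428.762731

L=494.783 V=2428.763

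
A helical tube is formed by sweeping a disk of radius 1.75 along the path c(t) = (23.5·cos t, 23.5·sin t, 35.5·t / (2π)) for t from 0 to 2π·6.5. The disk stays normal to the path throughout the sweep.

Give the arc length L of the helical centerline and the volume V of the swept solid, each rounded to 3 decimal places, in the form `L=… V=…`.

L=987.106 V=9497.072

2πR = 2π·23.5 = 147.654855
per-turn = √(147.654855² + 35.5²) = √(21801.9561 + 1260.25) = √23062.2061 = 151.862458
L = 6.5 × 151.862458 = 987.105976
V = π·1.75² × L = 9.621128 × 987.105976 = 9497.072457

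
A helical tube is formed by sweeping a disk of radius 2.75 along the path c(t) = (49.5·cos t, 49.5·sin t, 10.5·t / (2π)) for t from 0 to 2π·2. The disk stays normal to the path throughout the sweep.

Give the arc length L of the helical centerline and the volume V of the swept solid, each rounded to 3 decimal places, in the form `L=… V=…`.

L=622.390 V=14786.918

2πR = 2π·49.5 = 311.017673
per-turn = √(311.017673² + 10.5²) = √(96731.9927 + 110.25) = √96842.2427 = 311.194863
L = 2 × 311.194863 = 622.389726
V = π·2.75² × L = 23.758294 × 622.389726 = 14786.918367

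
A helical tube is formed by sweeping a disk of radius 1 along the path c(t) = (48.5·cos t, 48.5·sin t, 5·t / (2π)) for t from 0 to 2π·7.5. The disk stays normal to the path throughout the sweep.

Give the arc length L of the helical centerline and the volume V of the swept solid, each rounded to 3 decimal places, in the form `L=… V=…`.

2πR = 2π·48.5 = 304.734487
per-turn = √(304.734487² + 5²) = √(92863.1078 + 25) = √92888.1078 = 304.775504
L = 7.5 × 304.775504 = 2285.816280
V = π·1² × L = 3.141593 × 2285.816280 = 7181.103632

L=2285.816 V=7181.104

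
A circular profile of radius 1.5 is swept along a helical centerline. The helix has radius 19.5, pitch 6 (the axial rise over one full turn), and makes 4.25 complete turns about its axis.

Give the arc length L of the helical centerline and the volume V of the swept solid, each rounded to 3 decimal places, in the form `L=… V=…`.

L=521.343 V=3685.156

2πR = 2π·19.5 = 122.522113
per-turn = √(122.522113² + 6²) = √(15011.6683 + 36) = √15047.6683 = 122.668938
L = 4.25 × 122.668938 = 521.342986
V = π·1.5² × L = 7.068583 × 521.342986 = 3685.156410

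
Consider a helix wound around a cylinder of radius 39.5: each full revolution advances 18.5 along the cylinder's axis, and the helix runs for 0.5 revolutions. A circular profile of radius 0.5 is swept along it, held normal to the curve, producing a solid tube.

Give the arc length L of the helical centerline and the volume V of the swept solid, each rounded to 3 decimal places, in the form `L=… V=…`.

2πR = 2π·39.5 = 248.185820
per-turn = √(248.185820² + 18.5²) = √(61596.2011 + 342.25) = √61938.4511 = 248.874368
L = 0.5 × 248.874368 = 124.437184
V = π·0.5² × L = 0.785398 × 124.437184 = 97.732736

L=124.437 V=97.733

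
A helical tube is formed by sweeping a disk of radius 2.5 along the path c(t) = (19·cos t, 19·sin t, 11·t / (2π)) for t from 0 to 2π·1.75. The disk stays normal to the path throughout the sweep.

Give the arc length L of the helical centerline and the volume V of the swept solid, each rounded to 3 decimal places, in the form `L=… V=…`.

L=209.801 V=4119.431

2πR = 2π·19 = 119.380521
per-turn = √(119.380521² + 11²) = √(14251.7088 + 121) = √14372.7088 = 119.886233
L = 1.75 × 119.886233 = 209.800907
V = π·2.5² × L = 19.634954 × 209.800907 = 4119.431175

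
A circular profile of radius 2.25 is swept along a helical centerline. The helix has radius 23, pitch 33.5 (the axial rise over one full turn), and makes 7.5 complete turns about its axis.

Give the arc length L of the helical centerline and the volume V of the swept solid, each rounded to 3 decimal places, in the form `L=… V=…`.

L=1112.590 V=17694.977

2πR = 2π·23 = 144.513262
per-turn = √(144.513262² + 33.5²) = √(20884.0829 + 1122.25) = √22006.3329 = 148.345316
L = 7.5 × 148.345316 = 1112.589873
V = π·2.25² × L = 15.904313 × 1112.589873 = 17694.977374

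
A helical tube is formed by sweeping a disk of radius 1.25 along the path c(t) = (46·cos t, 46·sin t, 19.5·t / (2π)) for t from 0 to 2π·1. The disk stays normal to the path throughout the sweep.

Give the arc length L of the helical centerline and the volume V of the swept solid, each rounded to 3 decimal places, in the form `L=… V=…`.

L=289.684 V=1421.981

2πR = 2π·46 = 289.026524
per-turn = √(289.026524² + 19.5²) = √(83536.3317 + 380.25) = √83916.5817 = 289.683589
L = 1 × 289.683589 = 289.683589
V = π·1.25² × L = 4.908739 × 289.683589 = 1421.980992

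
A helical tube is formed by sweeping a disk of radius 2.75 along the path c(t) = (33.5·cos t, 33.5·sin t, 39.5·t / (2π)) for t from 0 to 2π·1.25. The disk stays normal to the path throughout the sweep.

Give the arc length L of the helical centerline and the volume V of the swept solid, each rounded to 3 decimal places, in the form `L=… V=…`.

2πR = 2π·33.5 = 210.486708
per-turn = √(210.486708² + 39.5²) = √(44304.6542 + 1560.25) = √45864.9042 = 214.160931
L = 1.25 × 214.160931 = 267.701163
V = π·2.75² × L = 23.758294 × 267.701163 = 6360.123056

L=267.701 V=6360.123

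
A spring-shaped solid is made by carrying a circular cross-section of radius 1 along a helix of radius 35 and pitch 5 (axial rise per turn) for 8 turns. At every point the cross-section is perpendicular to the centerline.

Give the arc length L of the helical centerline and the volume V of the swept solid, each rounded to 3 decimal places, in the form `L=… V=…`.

L=1759.747 V=5528.407

2πR = 2π·35 = 219.911486
per-turn = √(219.911486² + 5²) = √(48361.0616 + 25) = √48386.0616 = 219.968319
L = 8 × 219.968319 = 1759.746556
V = π·1² × L = 3.141593 × 1759.746556 = 5528.406851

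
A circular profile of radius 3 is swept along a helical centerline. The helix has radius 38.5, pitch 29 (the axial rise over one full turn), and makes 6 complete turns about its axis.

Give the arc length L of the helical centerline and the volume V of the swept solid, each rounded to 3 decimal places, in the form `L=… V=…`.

L=1461.808 V=41331.659

2πR = 2π·38.5 = 241.902634
per-turn = √(241.902634² + 29²) = √(58516.8845 + 841) = √59357.8845 = 243.634736
L = 6 × 243.634736 = 1461.808415
V = π·3² × L = 28.274334 × 1461.808415 = 41331.659194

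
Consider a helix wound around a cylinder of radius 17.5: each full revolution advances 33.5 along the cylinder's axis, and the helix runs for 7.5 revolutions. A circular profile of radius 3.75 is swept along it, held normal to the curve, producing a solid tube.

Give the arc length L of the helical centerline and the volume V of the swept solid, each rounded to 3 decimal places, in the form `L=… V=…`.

L=862.093 V=38086.093

2πR = 2π·17.5 = 109.955743
per-turn = √(109.955743² + 33.5²) = √(12090.2654 + 1122.25) = √13212.5154 = 114.945706
L = 7.5 × 114.945706 = 862.092797
V = π·3.75² × L = 44.178647 × 862.092797 = 38086.093097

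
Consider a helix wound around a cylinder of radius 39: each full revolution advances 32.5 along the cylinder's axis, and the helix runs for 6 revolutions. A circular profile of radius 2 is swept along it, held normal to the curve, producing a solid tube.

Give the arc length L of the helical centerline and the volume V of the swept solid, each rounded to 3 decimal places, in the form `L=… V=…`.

2πR = 2π·39 = 245.044227
per-turn = √(245.044227² + 32.5²) = √(60046.6732 + 1056.25) = √61102.9232 = 247.190055
L = 6 × 247.190055 = 1483.140329
V = π·2² × L = 12.566371 × 1483.140329 = 18637.691042

L=1483.140 V=18637.691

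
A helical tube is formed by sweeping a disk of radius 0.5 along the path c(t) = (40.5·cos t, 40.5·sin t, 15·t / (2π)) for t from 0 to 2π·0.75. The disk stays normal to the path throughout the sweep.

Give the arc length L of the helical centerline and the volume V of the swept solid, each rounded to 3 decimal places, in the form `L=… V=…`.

2πR = 2π·40.5 = 254.469005
per-turn = √(254.469005² + 15²) = √(64754.4745 + 225) = √64979.4745 = 254.910719
L = 0.75 × 254.910719 = 191.183039
V = π·0.5² × L = 0.785398 × 191.183039 = 150.154808

L=191.183 V=150.155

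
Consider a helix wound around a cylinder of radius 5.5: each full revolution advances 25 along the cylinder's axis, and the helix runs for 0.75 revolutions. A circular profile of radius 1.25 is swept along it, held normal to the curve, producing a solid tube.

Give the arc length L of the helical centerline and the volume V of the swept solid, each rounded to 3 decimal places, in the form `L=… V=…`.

L=31.989 V=157.027

2πR = 2π·5.5 = 34.557519
per-turn = √(34.557519² + 25²) = √(1194.2221 + 625) = √1819.2221 = 42.652340
L = 0.75 × 42.652340 = 31.989255
V = π·1.25² × L = 4.908739 × 31.989255 = 157.026889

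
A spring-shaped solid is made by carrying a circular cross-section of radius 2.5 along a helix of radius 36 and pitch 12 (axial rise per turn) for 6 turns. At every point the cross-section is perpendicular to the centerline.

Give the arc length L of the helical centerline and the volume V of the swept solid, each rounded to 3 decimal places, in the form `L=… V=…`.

L=1359.077 V=26685.406

2πR = 2π·36 = 226.194671
per-turn = √(226.194671² + 12²) = √(51164.0292 + 144) = √51308.0292 = 226.512757
L = 6 × 226.512757 = 1359.076544
V = π·2.5² × L = 19.634954 × 1359.076544 = 26685.405534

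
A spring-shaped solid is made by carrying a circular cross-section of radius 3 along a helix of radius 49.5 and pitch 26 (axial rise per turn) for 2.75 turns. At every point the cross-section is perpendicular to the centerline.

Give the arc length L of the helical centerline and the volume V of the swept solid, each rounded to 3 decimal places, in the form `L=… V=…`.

2πR = 2π·49.5 = 311.017673
per-turn = √(311.017673² + 26²) = √(96731.9927 + 676) = √97407.9927 = 312.102536
L = 2.75 × 312.102536 = 858.281973
V = π·3² × L = 28.274334 × 858.281973 = 24267.351068

L=858.282 V=24267.351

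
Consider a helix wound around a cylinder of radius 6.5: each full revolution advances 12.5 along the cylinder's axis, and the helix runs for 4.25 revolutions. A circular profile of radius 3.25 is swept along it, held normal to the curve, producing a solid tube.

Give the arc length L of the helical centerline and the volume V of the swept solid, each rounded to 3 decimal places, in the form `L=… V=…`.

L=181.521 V=6023.422

2πR = 2π·6.5 = 40.840704
per-turn = √(40.840704² + 12.5²) = √(1667.9631 + 156.25) = √1824.2131 = 42.710808
L = 4.25 × 42.710808 = 181.520935
V = π·3.25² × L = 33.183072 × 181.520935 = 6023.422335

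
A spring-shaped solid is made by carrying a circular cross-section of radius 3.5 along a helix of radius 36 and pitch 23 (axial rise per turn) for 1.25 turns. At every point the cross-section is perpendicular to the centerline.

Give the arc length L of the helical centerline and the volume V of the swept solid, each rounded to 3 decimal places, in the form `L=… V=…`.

L=284.201 V=10937.346

2πR = 2π·36 = 226.194671
per-turn = √(226.194671² + 23²) = √(51164.0292 + 529) = √51693.0292 = 227.361011
L = 1.25 × 227.361011 = 284.201263
V = π·3.5² × L = 38.484510 × 284.201263 = 10937.346367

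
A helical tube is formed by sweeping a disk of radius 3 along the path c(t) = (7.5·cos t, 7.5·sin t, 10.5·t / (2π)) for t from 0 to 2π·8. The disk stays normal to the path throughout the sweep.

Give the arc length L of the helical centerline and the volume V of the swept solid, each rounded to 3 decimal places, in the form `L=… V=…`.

L=386.236 V=10920.568

2πR = 2π·7.5 = 47.123890
per-turn = √(47.123890² + 10.5²) = √(2220.6610 + 110.25) = √2330.9110 = 48.279509
L = 8 × 48.279509 = 386.236072
V = π·3² × L = 28.274334 × 386.236072 = 10920.567659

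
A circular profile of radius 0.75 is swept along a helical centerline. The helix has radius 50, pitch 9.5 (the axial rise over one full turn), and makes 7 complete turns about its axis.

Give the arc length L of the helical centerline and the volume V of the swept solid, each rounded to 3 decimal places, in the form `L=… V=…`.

2πR = 2π·50 = 314.159265
per-turn = √(314.159265² + 9.5²) = √(98696.0440 + 90.25) = √98786.2940 = 314.302870
L = 7 × 314.302870 = 2200.120089
V = π·0.75² × L = 1.767146 × 2200.120089 = 3887.933124

L=2200.120 V=3887.933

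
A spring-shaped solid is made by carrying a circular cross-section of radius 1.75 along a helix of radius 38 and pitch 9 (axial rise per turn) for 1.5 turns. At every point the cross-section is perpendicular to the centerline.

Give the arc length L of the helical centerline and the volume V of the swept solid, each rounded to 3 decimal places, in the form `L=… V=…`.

2πR = 2π·38 = 238.761042
per-turn = √(238.761042² + 9²) = √(57006.8350 + 81) = √57087.8350 = 238.930607
L = 1.5 × 238.930607 = 358.395911
V = π·1.75² × L = 9.621128 × 358.395911 = 3448.172753

L=358.396 V=3448.173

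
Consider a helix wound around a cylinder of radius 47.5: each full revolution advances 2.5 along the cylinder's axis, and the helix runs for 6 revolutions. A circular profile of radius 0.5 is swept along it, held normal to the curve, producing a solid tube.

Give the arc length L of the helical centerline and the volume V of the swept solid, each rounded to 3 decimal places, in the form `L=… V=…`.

2πR = 2π·47.5 = 298.451302
per-turn = √(298.451302² + 2.5²) = √(89073.1797 + 6.25) = √89079.4297 = 298.461773
L = 6 × 298.461773 = 1790.770636
V = π·0.5² × L = 0.785398 × 1790.770636 = 1406.467968

L=1790.771 V=1406.468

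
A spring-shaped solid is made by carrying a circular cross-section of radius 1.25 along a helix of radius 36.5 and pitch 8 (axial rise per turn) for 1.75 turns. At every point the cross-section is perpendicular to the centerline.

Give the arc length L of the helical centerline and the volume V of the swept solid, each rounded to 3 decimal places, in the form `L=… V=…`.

L=401.583 V=1971.264

2πR = 2π·36.5 = 229.336264
per-turn = √(229.336264² + 8²) = √(52595.1219 + 64) = √52659.1219 = 229.475754
L = 1.75 × 229.475754 = 401.582570
V = π·1.25² × L = 4.908739 × 401.582570 = 1971.263832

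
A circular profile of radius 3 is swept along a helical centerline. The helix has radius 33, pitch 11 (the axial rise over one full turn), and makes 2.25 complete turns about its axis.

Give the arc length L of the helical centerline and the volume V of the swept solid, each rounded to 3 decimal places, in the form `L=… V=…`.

L=467.183 V=13209.276

2πR = 2π·33 = 207.345115
per-turn = √(207.345115² + 11²) = √(42991.9968 + 121) = √43112.9968 = 207.636694
L = 2.25 × 207.636694 = 467.182562
V = π·3² × L = 28.274334 × 467.182562 = 13209.275739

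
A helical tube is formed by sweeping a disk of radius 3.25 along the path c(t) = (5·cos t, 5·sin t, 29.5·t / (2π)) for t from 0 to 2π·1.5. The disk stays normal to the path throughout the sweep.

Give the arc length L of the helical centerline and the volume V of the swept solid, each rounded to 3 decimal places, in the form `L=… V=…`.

2πR = 2π·5 = 31.415927
per-turn = √(31.415927² + 29.5²) = √(986.9604 + 870.25) = √1857.2104 = 43.095364
L = 1.5 × 43.095364 = 64.643047
V = π·3.25² × L = 33.183072 × 64.643047 = 2145.054900

L=64.643 V=2145.055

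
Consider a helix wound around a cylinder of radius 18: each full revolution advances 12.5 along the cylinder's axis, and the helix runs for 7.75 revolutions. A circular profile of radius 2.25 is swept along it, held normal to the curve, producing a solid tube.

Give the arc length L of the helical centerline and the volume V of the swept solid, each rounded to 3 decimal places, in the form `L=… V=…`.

2πR = 2π·18 = 113.097336
per-turn = √(113.097336² + 12.5²) = √(12791.0073 + 156.25) = √12947.2573 = 113.786015
L = 7.75 × 113.786015 = 881.841619
V = π·2.25² × L = 15.904313 × 881.841619 = 14025.084964

L=881.842 V=14025.085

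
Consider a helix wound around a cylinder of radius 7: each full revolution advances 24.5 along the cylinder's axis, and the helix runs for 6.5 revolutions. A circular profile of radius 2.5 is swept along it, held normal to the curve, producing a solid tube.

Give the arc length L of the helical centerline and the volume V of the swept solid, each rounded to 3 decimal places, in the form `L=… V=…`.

L=327.247 V=6425.485

2πR = 2π·7 = 43.982297
per-turn = √(43.982297² + 24.5²) = √(1934.4425 + 600.25) = √2534.6925 = 50.345729
L = 6.5 × 50.345729 = 327.247241
V = π·2.5² × L = 19.634954 × 327.247241 = 6425.484546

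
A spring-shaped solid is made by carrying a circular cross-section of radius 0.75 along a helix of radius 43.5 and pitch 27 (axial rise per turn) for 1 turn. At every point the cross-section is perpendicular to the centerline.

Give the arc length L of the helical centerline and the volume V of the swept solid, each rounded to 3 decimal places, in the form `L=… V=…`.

L=274.649 V=485.345

2πR = 2π·43.5 = 273.318561
per-turn = √(273.318561² + 27²) = √(74703.0357 + 729) = √75432.0357 = 274.648932
L = 1 × 274.648932 = 274.648932
V = π·0.75² × L = 1.767146 × 274.648932 = 485.344725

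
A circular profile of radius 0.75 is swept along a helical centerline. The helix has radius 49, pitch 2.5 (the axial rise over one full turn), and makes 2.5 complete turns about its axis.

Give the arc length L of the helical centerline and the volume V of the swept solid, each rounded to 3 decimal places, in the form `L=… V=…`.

L=769.716 V=1360.200

2πR = 2π·49 = 307.876080
per-turn = √(307.876080² + 2.5²) = √(94787.6807 + 6.25) = √94793.9307 = 307.886230
L = 2.5 × 307.886230 = 769.715575
V = π·0.75² × L = 1.767146 × 769.715575 = 1360.199698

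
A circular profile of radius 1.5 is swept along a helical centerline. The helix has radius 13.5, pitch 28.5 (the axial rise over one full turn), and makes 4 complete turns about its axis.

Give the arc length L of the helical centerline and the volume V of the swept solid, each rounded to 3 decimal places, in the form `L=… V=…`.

2πR = 2π·13.5 = 84.823002
per-turn = √(84.823002² + 28.5²) = √(7194.9416 + 812.25) = √8007.1916 = 89.482912
L = 4 × 89.482912 = 357.931650
V = π·1.5² × L = 7.068583 × 357.931650 = 2530.069741

L=357.932 V=2530.070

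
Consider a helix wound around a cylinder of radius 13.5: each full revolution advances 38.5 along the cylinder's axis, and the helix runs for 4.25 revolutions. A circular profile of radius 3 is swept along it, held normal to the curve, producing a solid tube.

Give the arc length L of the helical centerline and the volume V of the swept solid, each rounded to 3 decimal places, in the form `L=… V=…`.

2πR = 2π·13.5 = 84.823002
per-turn = √(84.823002² + 38.5²) = √(7194.9416 + 1482.25) = √8677.1916 = 93.151444
L = 4.25 × 93.151444 = 395.893639
V = π·3² × L = 28.274334 × 395.893639 = 11193.628932

L=395.894 V=11193.629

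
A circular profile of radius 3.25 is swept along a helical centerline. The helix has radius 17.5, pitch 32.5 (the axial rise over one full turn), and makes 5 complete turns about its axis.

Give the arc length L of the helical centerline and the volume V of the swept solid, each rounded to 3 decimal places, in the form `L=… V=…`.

2πR = 2π·17.5 = 109.955743
per-turn = √(109.955743² + 32.5²) = √(12090.2654 + 1056.25) = √13146.5154 = 114.658255
L = 5 × 114.658255 = 573.291274
V = π·3.25² × L = 33.183072 × 573.291274 = 19023.565852

L=573.291 V=19023.566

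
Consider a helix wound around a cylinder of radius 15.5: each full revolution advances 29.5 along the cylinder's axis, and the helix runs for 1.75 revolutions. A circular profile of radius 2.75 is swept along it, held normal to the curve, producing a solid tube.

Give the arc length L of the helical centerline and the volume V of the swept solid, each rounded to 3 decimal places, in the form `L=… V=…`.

2πR = 2π·15.5 = 97.389372
per-turn = √(97.389372² + 29.5²) = √(9484.6898 + 870.25) = √10354.9398 = 101.759225
L = 1.75 × 101.759225 = 178.078643
V = π·2.75² × L = 23.758294 × 178.078643 = 4230.844843

L=178.079 V=4230.845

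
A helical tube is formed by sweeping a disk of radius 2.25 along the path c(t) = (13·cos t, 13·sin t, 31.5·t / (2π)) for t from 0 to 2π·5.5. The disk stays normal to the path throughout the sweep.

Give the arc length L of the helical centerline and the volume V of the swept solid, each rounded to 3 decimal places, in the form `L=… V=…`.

L=481.497 V=7657.875

2πR = 2π·13 = 81.681409
per-turn = √(81.681409² + 31.5²) = √(6671.8526 + 992.25) = √7664.1026 = 87.544860
L = 5.5 × 87.544860 = 481.496732
V = π·2.25² × L = 15.904313 × 481.496732 = 7657.874642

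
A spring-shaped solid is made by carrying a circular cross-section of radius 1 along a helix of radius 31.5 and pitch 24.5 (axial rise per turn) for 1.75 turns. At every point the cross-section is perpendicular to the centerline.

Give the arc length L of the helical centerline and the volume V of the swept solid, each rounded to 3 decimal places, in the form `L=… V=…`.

L=349.004 V=1096.429

2πR = 2π·31.5 = 197.920337
per-turn = √(197.920337² + 24.5²) = √(39172.4599 + 600.25) = √39772.7099 = 199.430965
L = 1.75 × 199.430965 = 349.004189
V = π·1² × L = 3.141593 × 349.004189 = 1096.428996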